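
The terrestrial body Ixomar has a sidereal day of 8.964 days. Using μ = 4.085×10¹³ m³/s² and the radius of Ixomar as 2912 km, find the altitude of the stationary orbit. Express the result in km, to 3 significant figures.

T = 8.964 days = 7.745×10⁵ s.
A synchronous orbit has period T, so by Kepler's third law a = (μT²/4π²)^(1/3).
μT²/4π² = 4.085×10¹³ × (7.745×10⁵)² / 39.48 = 6.207×10²³ m³.
a = 8.530×10⁷ m = 85301 km.
Altitude h = a − R = 85301 − 2912 = 82389 km.

h_sync ≈ 82400 km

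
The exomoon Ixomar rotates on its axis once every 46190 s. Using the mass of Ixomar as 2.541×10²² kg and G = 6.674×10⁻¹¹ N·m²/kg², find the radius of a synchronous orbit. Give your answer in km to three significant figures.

μ = GM = 6.674×10⁻¹¹ × 2.541×10²² = 1.696×10¹² m³/s².
A synchronous orbit has period T, so by Kepler's third law a = (μT²/4π²)^(1/3).
μT²/4π² = 1.696×10¹² × (4.619×10⁴)² / 39.48 = 9.165×10¹⁹ m³.
a = 4.509×10⁶ m = 4508.6 km.

r_sync ≈ 4510 km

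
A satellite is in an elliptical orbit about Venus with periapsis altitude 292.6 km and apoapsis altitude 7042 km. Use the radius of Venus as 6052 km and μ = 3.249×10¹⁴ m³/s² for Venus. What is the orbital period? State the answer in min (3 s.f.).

T ≈ 176 min

r_p = 6052 + 292.6 = 6344.6 km = 6.3446×10⁶ m.
r_a = 6052 + 7042 = 13094 km = 1.3094×10⁷ m.
Semi-major axis a = (r_p + r_a)/2 = (6344.6 + 13094)/2 = 9719.3 km = 9.719×10⁶ m.
By Kepler's third law T = 2π√(a³/μ) = 2π × 1.681×10³ = 1.056×10⁴ s.
= 176.0 min.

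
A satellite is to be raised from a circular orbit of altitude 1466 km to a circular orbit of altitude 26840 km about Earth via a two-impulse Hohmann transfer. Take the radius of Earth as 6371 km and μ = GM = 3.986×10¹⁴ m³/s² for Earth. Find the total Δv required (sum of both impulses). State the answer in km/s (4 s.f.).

Δv_total ≈ 3.264 km/s

r₁ = 6371 + 1466 = 7837.0 km = 7.8370×10⁶ m.
r₂ = 6371 + 26840 = 33211 km = 3.3211×10⁷ m.
Transfer ellipse a_t = (r₁ + r₂)/2 = 2.052×10⁷ m.
At r₁: circular v_c1 = √(μ/r₁) = 7132 m/s; transfer-perigee v_p = √[μ(2/r₁ − 1/a_t)] = 9072 m/s.
Δv₁ = v_p − v_c1 = 1940 m/s.
At r₂: circular v_c2 = √(μ/r₂) = 3464 m/s; transfer-apogee v_a = √[μ(2/r₂ − 1/a_t)] = 2141 m/s.
Δv₂ = v_c2 − v_a = 1324 m/s.
Total Δv = Δv₁ + Δv₂ = 3264 m/s = 3.264 km/s.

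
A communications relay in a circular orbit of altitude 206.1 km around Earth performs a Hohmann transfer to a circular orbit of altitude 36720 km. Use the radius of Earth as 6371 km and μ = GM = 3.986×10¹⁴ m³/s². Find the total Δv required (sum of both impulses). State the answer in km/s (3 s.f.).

r₁ = 6371 + 206.1 = 6577.1 km = 6.5771×10⁶ m.
r₂ = 6371 + 36720 = 43091 km = 4.3091×10⁷ m.
Transfer ellipse a_t = (r₁ + r₂)/2 = 2.483×10⁷ m.
At r₁: circular v_c1 = √(μ/r₁) = 7785 m/s; transfer-perigee v_p = √[μ(2/r₁ − 1/a_t)] = 10250 m/s.
Δv₁ = v_p − v_c1 = 2470 m/s.
At r₂: circular v_c2 = √(μ/r₂) = 3041 m/s; transfer-apogee v_a = √[μ(2/r₂ − 1/a_t)] = 1565 m/s.
Δv₂ = v_c2 − v_a = 1476 m/s.
Total Δv = Δv₁ + Δv₂ = 3946 m/s = 3.946 km/s.

Δv_total ≈ 3.95 km/s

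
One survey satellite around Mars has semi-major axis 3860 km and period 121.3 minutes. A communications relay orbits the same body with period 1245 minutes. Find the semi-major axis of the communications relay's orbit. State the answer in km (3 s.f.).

Kepler's third law: a³ ∝ T², so a₂ = a₁ (T₂/T₁)^(2/3).
T₂/T₁ = 10.26, (T₂/T₁)^(2/3) = 4.723.
a₂ = 3860 × 4.723 = 18230 km.

a₂ ≈ 18200 km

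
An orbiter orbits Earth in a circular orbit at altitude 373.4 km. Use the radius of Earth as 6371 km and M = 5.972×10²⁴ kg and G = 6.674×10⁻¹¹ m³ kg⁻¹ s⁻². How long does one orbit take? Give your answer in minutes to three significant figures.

T ≈ 91.9 minutes

μ = GM = 6.674×10⁻¹¹ × 5.972×10²⁴ = 3.986×10¹⁴ m³/s².
r = 6371 + 373.4 = 6744.4 km = 6.7444×10⁶ m.
Kepler's third law: T = 2π√(r³/μ) = 2π√((6.744×10⁶)³ / 3.986×10¹⁴).
r³/μ = 7.697×10⁵ s², so T = 2π × 8.773×10² = 5.512×10³ s.
Converting: 5.512×10³ s ÷ 60.00 = 91.87 minutes.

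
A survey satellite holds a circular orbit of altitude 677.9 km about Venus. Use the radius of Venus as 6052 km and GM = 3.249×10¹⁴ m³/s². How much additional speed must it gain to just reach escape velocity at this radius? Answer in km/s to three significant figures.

r = 6052 + 677.9 = 6729.9 km = 6.7299×10⁶ m.
Circular speed v_c = √(μ/r) = 6948 m/s.
Escape speed v_esc = √(2μ/r) = √2 × v_c = 9826 m/s.
Δv = v_esc − v_c = 2878 m/s = 2.878 km/s.

Δv ≈ 2.88 km/s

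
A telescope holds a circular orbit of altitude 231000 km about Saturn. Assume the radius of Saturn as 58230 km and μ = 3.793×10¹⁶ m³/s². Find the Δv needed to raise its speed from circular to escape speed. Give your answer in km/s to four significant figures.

Δv ≈ 4.743 km/s

r = 58230 + 231000 = 289230 km = 2.8923×10⁸ m.
Circular speed v_c = √(μ/r) = 11450 m/s.
Escape speed v_esc = √(2μ/r) = √2 × v_c = 16200 m/s.
Δv = v_esc − v_c = 4743 m/s = 4.743 km/s.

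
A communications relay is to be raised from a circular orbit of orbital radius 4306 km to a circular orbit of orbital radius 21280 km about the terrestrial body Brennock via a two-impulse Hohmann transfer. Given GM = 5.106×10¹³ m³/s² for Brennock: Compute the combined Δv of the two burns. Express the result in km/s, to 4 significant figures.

r₁ = 4306 km = 4.306×10⁶ m.
r₂ = 21280 km = 2.128×10⁷ m.
Transfer ellipse a_t = (r₁ + r₂)/2 = 1.279×10⁷ m.
At r₁: circular v_c1 = √(μ/r₁) = 3444 m/s; transfer-periapsis v_p = √[μ(2/r₁ − 1/a_t)] = 4441 m/s.
Δv₁ = v_p − v_c1 = 997.7 m/s.
At r₂: circular v_c2 = √(μ/r₂) = 1549 m/s; transfer-apoapsis v_a = √[μ(2/r₂ − 1/a_t)] = 898.7 m/s.
Δv₂ = v_c2 − v_a = 650.3 m/s.
Total Δv = Δv₁ + Δv₂ = 1648 m/s = 1.648 km/s.

Δv_total ≈ 1.648 km/s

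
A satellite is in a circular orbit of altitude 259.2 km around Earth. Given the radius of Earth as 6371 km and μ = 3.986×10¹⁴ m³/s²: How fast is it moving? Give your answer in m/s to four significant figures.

v ≈ 7754 m/s

r = 6371 + 259.2 = 6630.2 km = 6.6302×10⁶ m.
For a circular orbit v = √(μ/r) = √(3.986×10¹⁴ / 6.630×10⁶) = √(6.012×10⁷) = 7754 m/s.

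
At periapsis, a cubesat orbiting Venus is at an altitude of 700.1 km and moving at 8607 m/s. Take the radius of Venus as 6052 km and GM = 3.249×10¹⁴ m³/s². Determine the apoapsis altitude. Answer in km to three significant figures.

apoapsis altitude ≈ 16500 km

r_p = 6052 + 700.1 = 6752.1 km = 6.752×10⁶ m.
Specific energy ε = v²/2 − μ/r = -1.108×10⁷ J/kg, so a = −μ/(2ε) = 1.466×10⁷ m.
The apsides satisfy r_p + r_a = 2a, so the apoapsis radius is 2a − r_p = 2.258×10⁷ m = 22576 km.
Apoapsis altitude = 22576 − 6052 = 16524 km.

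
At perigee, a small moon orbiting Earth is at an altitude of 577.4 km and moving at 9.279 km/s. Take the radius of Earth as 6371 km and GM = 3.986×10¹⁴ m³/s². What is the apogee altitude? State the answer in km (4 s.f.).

apogee altitude ≈ 14520 km

r_p = 6371 + 577.4 = 6948.4 km = 6.948×10⁶ m.
Specific energy ε = v²/2 − μ/r = -1.432×10⁷ J/kg, so a = −μ/(2ε) = 1.392×10⁷ m.
The apsides satisfy r_p + r_a = 2a, so the apogee radius is 2a − r_p = 2.089×10⁷ m = 20895 km.
Apogee altitude = 20895 − 6371 = 14524 km.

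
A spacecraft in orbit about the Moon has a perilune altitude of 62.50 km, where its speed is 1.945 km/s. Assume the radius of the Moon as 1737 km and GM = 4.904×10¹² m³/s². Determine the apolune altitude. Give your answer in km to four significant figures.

apolune altitude ≈ 2346 km

r_p = 1737 + 62.50 = 1799.5 km = 1.800×10⁶ m.
Specific energy ε = v²/2 − μ/r = -8.337×10⁵ J/kg, so a = −μ/(2ε) = 2.941×10⁶ m.
The apsides satisfy r_p + r_a = 2a, so the apolune radius is 2a − r_p = 4.083×10⁶ m = 4082.8 km.
Apolune altitude = 4082.8 − 1737 = 2345.8 km.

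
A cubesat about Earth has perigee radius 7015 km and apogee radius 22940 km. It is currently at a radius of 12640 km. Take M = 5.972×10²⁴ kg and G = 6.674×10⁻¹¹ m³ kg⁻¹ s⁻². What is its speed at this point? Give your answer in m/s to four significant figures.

v ≈ 6038 m/s

μ = GM = 6.674×10⁻¹¹ × 5.972×10²⁴ = 3.986×10¹⁴ m³/s².
Semi-major axis a = (r_p + r_a)/2 = 14978 km = 1.498×10⁷ m.
Vis-viva: v² = μ(2/r − 1/a) = 3.986×10¹⁴ × (1.582×10⁻⁷ − 6.677×10⁻⁸) = 3.645×10⁷ m²/s².
v = 6038 m/s.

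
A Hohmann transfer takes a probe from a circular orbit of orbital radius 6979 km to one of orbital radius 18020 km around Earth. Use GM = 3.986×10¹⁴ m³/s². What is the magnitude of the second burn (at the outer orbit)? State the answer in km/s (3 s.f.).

Δv ≈ 1.19 km/s

r₁ = 6979 km = 6.979×10⁶ m.
r₂ = 18020 km = 1.802×10⁷ m.
Transfer ellipse a_t = (r₁ + r₂)/2 = 1.250×10⁷ m.
At r₁: circular v_c1 = √(μ/r₁) = 7557 m/s; transfer-perigee v_p = √[μ(2/r₁ − 1/a_t)] = 9074 m/s.
At r₂: circular v_c2 = √(μ/r₂) = 4703 m/s; transfer-apogee v_a = √[μ(2/r₂ − 1/a_t)] = 3514 m/s.
Δv₂ = v_c2 − v_a = 1189 m/s.
= 1.189 km/s.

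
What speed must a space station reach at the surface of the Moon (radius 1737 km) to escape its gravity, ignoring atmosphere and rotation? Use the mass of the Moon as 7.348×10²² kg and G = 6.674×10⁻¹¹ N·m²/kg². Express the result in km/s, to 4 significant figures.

μ = GM = 6.674×10⁻¹¹ × 7.348×10²² = 4.904×10¹² m³/s².
r = R = 1.737×10⁶ m.
Escape speed v_esc = √(2μ/r) = √(2 × 4.904×10¹² / 1.737×10⁶) = √(5.647×10⁶) = 2376 m/s.
= 2.376 km/s.

v_esc ≈ 2.376 km/s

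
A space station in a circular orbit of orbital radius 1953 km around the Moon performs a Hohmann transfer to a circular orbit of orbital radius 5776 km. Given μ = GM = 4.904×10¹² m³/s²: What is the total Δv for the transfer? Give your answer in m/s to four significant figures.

Δv_total ≈ 619.0 m/s

r₁ = 1953 km = 1.953×10⁶ m.
r₂ = 5776 km = 5.776×10⁶ m.
Transfer ellipse a_t = (r₁ + r₂)/2 = 3.864×10⁶ m.
At r₁: circular v_c1 = √(μ/r₁) = 1585 m/s; transfer-perilune v_p = √[μ(2/r₁ − 1/a_t)] = 1937 m/s.
Δv₁ = v_p − v_c1 = 352.7 m/s.
At r₂: circular v_c2 = √(μ/r₂) = 921.4 m/s; transfer-apolune v_a = √[μ(2/r₂ − 1/a_t)] = 655.0 m/s.
Δv₂ = v_c2 − v_a = 266.4 m/s.
Total Δv = Δv₁ + Δv₂ = 619.0 m/s.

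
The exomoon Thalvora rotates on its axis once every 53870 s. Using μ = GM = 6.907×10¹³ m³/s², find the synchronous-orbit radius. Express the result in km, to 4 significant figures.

r_sync ≈ 17190 km

A synchronous orbit has period T, so by Kepler's third law a = (μT²/4π²)^(1/3).
μT²/4π² = 6.907×10¹³ × (5.387×10⁴)² / 39.48 = 5.077×10²¹ m³.
a = 1.719×10⁷ m = 17187 km.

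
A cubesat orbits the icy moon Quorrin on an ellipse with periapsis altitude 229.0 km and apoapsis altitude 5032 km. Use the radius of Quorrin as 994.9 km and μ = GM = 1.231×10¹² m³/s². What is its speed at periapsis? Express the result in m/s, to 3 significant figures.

v ≈ 1290 m/s

r_p = 994.9 + 229.0 = 1223.9 km = 1.2239×10⁶ m.
r_a = 994.9 + 5032 = 6026.9 km = 6.0269×10⁶ m.
Semi-major axis a = (r_p + r_a)/2 = 3625.4 km = 3.625×10⁶ m.
Vis-viva: v² = μ(2/r − 1/a) = 1.231×10¹² × (1.634×10⁻⁶ − 2.758×10⁻⁷) = 1.672×10⁶ m²/s².
v = 1293 m/s.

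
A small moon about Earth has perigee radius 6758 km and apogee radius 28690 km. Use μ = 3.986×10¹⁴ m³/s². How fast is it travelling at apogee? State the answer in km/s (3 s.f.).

Semi-major axis a = (r_p + r_a)/2 = 17724 km = 1.772×10⁷ m.
Vis-viva: v² = μ(2/r − 1/a) = 3.986×10¹⁴ × (6.971×10⁻⁸ − 5.642×10⁻⁸) = 5.297×10⁶ m²/s².
v = 2302 m/s = 2.302 km/s.

v ≈ 2.30 km/s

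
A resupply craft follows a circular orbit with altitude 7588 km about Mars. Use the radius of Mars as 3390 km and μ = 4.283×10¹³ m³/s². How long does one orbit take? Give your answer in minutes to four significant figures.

T ≈ 582.0 minutes

r = 3390 + 7588 = 10978 km = 1.0978×10⁷ m.
Kepler's third law: T = 2π√(r³/μ) = 2π√((1.098×10⁷)³ / 4.283×10¹³).
r³/μ = 3.089×10⁷ s², so T = 2π × 5.558×10³ = 3.492×10⁴ s.
Converting: 3.492×10⁴ s ÷ 60.00 = 582.0 minutes.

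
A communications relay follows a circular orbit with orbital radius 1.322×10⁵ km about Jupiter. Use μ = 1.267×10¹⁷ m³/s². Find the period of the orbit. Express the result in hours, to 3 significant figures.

r = 1.322×10⁵ km = 1.322×10⁸ m.
Kepler's third law: T = 2π√(r³/μ) = 2π√((1.322×10⁸)³ / 1.267×10¹⁷).
r³/μ = 1.824×10⁷ s², so T = 2π × 4.270×10³ = 2.683×10⁴ s.
Converting: 2.683×10⁴ s ÷ 3600 = 7.453 hours.

T ≈ 7.45 hours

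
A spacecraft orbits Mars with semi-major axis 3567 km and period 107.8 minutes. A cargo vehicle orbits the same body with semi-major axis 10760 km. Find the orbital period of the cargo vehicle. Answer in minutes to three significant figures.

T₂ ≈ 565 minutes

Kepler's third law: T² ∝ a³, so T₂ = T₁ (a₂/a₁)^(3/2).
a₂/a₁ = 3.017, (a₂/a₁)^(3/2) = 5.239.
T₂ = 107.8 × 5.239 = 564.8 minutes.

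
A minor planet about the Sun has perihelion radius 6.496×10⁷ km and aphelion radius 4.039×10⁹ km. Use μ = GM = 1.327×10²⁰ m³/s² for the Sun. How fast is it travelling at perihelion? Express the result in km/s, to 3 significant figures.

v ≈ 63.4 km/s

Semi-major axis a = (r_p + r_a)/2 = 2.0520×10⁹ km = 2.052×10¹² m.
Vis-viva: v² = μ(2/r − 1/a) = 1.327×10²⁰ × (3.079×10⁻¹¹ − 4.873×10⁻¹³) = 4.021×10⁹ m²/s².
v = 63410 m/s = 63.41 km/s.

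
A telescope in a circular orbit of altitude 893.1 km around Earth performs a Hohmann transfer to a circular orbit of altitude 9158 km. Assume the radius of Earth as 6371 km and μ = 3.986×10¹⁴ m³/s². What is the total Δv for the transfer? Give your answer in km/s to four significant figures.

r₁ = 6371 + 893.1 = 7264.1 km = 7.2641×10⁶ m.
r₂ = 6371 + 9158 = 15529 km = 1.5529×10⁷ m.
Transfer ellipse a_t = (r₁ + r₂)/2 = 1.140×10⁷ m.
At r₁: circular v_c1 = √(μ/r₁) = 7408 m/s; transfer-perigee v_p = √[μ(2/r₁ − 1/a_t)] = 8647 m/s.
Δv₁ = v_p − v_c1 = 1239 m/s.
At r₂: circular v_c2 = √(μ/r₂) = 5066 m/s; transfer-apogee v_a = √[μ(2/r₂ − 1/a_t)] = 4045 m/s.
Δv₂ = v_c2 − v_a = 1022 m/s.
Total Δv = Δv₁ + Δv₂ = 2261 m/s = 2.261 km/s.

Δv_total ≈ 2.261 km/s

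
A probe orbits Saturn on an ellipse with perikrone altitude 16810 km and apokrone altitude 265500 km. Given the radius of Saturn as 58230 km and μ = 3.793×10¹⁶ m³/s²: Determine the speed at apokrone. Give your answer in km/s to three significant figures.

r_p = 58230 + 16810 = 75040 km = 7.5040×10⁷ m.
r_a = 58230 + 265500 = 323730 km = 3.2373×10⁸ m.
Semi-major axis a = (r_p + r_a)/2 = 1.9938×10⁵ km = 1.994×10⁸ m.
Vis-viva: v² = μ(2/r − 1/a) = 3.793×10¹⁶ × (6.178×10⁻⁹ − 5.015×10⁻⁹) = 4.410×10⁷ m²/s².
v = 6640 m/s = 6.640 km/s.

v ≈ 6.64 km/s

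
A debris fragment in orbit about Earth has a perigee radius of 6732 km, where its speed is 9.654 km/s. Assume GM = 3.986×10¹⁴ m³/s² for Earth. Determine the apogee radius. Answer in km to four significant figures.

apogee radius ≈ 24880 km

r_p = 6.732×10⁶ m.
Specific energy ε = v²/2 − μ/r = -1.261×10⁷ J/kg, so a = −μ/(2ε) = 1.581×10⁷ m.
The apsides satisfy r_p + r_a = 2a, so the apogee radius is 2a − r_p = 2.488×10⁷ m = 24878 km.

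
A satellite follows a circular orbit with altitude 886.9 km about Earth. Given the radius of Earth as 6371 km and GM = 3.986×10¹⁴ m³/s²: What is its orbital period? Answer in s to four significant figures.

r = 6371 + 886.9 = 7257.9 km = 7.2579×10⁶ m.
Kepler's third law: T = 2π√(r³/μ) = 2π√((7.258×10⁶)³ / 3.986×10¹⁴).
r³/μ = 9.592×10⁵ s², so T = 2π × 9.794×10² = 6.154×10³ s.

T ≈ 6154 s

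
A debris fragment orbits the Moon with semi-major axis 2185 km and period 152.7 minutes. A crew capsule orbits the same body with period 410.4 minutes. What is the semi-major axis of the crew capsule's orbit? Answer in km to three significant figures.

Kepler's third law: a³ ∝ T², so a₂ = a₁ (T₂/T₁)^(2/3).
T₂/T₁ = 2.688, (T₂/T₁)^(2/3) = 1.933.
a₂ = 2185 × 1.933 = 4224 km.

a₂ ≈ 4220 km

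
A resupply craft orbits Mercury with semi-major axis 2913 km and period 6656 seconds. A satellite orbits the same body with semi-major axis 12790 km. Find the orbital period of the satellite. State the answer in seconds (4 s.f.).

T₂ ≈ 61240 seconds

Kepler's third law: T² ∝ a³, so T₂ = T₁ (a₂/a₁)^(3/2).
a₂/a₁ = 4.391, (a₂/a₁)^(3/2) = 9.200.
T₂ = 6656 × 9.200 = 61240 seconds.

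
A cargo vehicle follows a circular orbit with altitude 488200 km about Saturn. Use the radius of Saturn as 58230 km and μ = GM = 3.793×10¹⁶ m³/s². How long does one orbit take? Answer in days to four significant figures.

r = 58230 + 488200 = 546430 km = 5.4643×10⁸ m.
Kepler's third law: T = 2π√(r³/μ) = 2π√((5.464×10⁸)³ / 3.793×10¹⁶).
r³/μ = 4.302×10⁹ s², so T = 2π × 6.559×10⁴ = 4.121×10⁵ s.
Converting: 4.121×10⁵ s ÷ 86400 = 4.770 days.

T ≈ 4.770 days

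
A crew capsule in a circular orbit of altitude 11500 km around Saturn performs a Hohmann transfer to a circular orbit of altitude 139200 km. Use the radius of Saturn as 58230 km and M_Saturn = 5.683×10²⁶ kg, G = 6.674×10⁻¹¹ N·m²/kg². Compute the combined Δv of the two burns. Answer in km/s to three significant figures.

Δv_total ≈ 8.88 km/s

μ = GM = 6.674×10⁻¹¹ × 5.683×10²⁶ = 3.793×10¹⁶ m³/s².
r₁ = 58230 + 11500 = 69730 km = 6.9730×10⁷ m.
r₂ = 58230 + 139200 = 197430 km = 1.9743×10⁸ m.
Transfer ellipse a_t = (r₁ + r₂)/2 = 1.336×10⁸ m.
At r₁: circular v_c1 = √(μ/r₁) = 23320 m/s; transfer-perikrone v_p = √[μ(2/r₁ − 1/a_t)] = 28350 m/s.
Δv₁ = v_p − v_c1 = 5031 m/s.
At r₂: circular v_c2 = √(μ/r₂) = 13860 m/s; transfer-apokrone v_a = √[μ(2/r₂ − 1/a_t)] = 10010 m/s.
Δv₂ = v_c2 − v_a = 3846 m/s.
Total Δv = Δv₁ + Δv₂ = 8877 m/s = 8.877 km/s.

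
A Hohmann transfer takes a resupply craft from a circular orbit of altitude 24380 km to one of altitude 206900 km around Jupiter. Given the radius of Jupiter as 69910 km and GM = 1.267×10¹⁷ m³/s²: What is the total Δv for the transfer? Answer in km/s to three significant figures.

r₁ = 69910 + 24380 = 94290 km = 9.4290×10⁷ m.
r₂ = 69910 + 206900 = 276810 km = 2.7681×10⁸ m.
Transfer ellipse a_t = (r₁ + r₂)/2 = 1.856×10⁸ m.
At r₁: circular v_c1 = √(μ/r₁) = 36660 m/s; transfer-perijove v_p = √[μ(2/r₁ − 1/a_t)] = 44770 m/s.
Δv₁ = v_p − v_c1 = 8116 m/s.
At r₂: circular v_c2 = √(μ/r₂) = 21390 m/s; transfer-apojove v_a = √[μ(2/r₂ − 1/a_t)] = 15250 m/s.
Δv₂ = v_c2 − v_a = 6143 m/s.
Total Δv = Δv₁ + Δv₂ = 14260 m/s = 14.26 km/s.

Δv_total ≈ 14.3 km/s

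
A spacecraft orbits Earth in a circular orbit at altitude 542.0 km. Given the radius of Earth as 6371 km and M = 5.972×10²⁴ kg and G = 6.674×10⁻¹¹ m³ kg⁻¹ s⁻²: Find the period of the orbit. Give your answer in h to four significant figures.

T ≈ 1.589 h

μ = GM = 6.674×10⁻¹¹ × 5.972×10²⁴ = 3.986×10¹⁴ m³/s².
r = 6371 + 542.0 = 6913.0 km = 6.9130×10⁶ m.
Kepler's third law: T = 2π√(r³/μ) = 2π√((6.913×10⁶)³ / 3.986×10¹⁴).
r³/μ = 8.289×10⁵ s², so T = 2π × 9.104×10² = 5.720×10³ s.
Converting: 5.720×10³ s ÷ 3600 = 1.589 h.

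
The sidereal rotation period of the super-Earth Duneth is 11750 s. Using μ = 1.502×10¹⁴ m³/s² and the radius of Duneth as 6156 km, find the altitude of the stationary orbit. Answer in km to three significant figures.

A synchronous orbit has period T, so by Kepler's third law a = (μT²/4π²)^(1/3).
μT²/4π² = 1.502×10¹⁴ × (1.175×10⁴)² / 39.48 = 5.253×10²⁰ m³.
a = 8.069×10⁶ m = 8068.5 km.
Altitude h = a − R = 8068.5 − 6156 = 1912.5 km.

h_sync ≈ 1910 km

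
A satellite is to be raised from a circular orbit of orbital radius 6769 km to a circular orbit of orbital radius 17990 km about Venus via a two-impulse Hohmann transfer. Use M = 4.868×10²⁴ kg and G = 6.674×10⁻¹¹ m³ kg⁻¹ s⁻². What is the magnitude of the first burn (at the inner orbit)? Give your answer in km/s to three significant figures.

Δv ≈ 1.42 km/s

μ = GM = 6.674×10⁻¹¹ × 4.868×10²⁴ = 3.249×10¹⁴ m³/s².
r₁ = 6769 km = 6.769×10⁶ m.
r₂ = 17990 km = 1.799×10⁷ m.
Transfer ellipse a_t = (r₁ + r₂)/2 = 1.238×10⁷ m.
At r₁: circular v_c1 = √(μ/r₁) = 6928 m/s; transfer-periapsis v_p = √[μ(2/r₁ − 1/a_t)] = 8352 m/s.
Δv₁ = v_p − v_c1 = 1424 m/s.
= 1.424 km/s.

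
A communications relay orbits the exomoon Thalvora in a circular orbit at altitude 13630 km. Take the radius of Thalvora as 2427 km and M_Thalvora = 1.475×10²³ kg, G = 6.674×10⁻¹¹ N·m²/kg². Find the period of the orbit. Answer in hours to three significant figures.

μ = GM = 6.674×10⁻¹¹ × 1.475×10²³ = 9.844×10¹² m³/s².
r = 2427 + 13630 = 16057 km = 1.6057×10⁷ m.
Kepler's third law: T = 2π√(r³/μ) = 2π√((1.606×10⁷)³ / 9.844×10¹²).
r³/μ = 4.205×10⁸ s², so T = 2π × 2.051×10⁴ = 1.289×10⁵ s.
Converting: 1.289×10⁵ s ÷ 3600 = 35.79 hours.

T ≈ 35.8 hours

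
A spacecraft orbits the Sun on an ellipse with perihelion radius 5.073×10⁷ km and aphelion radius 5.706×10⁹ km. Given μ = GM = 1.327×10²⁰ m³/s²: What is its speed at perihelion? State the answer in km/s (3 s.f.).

v ≈ 72.0 km/s

Semi-major axis a = (r_p + r_a)/2 = 2.8784×10⁹ km = 2.878×10¹² m.
Vis-viva: v² = μ(2/r − 1/a) = 1.327×10²⁰ × (3.942×10⁻¹¹ − 3.474×10⁻¹³) = 5.186×10⁹ m²/s².
v = 72010 m/s = 72.01 km/s.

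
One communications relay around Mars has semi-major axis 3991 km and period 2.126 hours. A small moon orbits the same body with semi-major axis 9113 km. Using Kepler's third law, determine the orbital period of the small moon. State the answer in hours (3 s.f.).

Kepler's third law: T² ∝ a³, so T₂ = T₁ (a₂/a₁)^(3/2).
a₂/a₁ = 2.283, (a₂/a₁)^(3/2) = 3.450.
T₂ = 2.126 × 3.450 = 7.336 hours.

T₂ ≈ 7.34 hours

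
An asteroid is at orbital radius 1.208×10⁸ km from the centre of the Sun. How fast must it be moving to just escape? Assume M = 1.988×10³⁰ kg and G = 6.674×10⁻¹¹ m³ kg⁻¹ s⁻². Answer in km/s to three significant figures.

μ = GM = 6.674×10⁻¹¹ × 1.988×10³⁰ = 1.327×10²⁰ m³/s².
r = 1.208×10⁸ km = 1.208×10¹¹ m.
Escape speed v_esc = √(2μ/r) = √(2 × 1.327×10²⁰ / 1.208×10¹¹) = √(2.197×10⁹) = 46870 m/s.
= 46.87 km/s.

v_esc ≈ 46.9 km/s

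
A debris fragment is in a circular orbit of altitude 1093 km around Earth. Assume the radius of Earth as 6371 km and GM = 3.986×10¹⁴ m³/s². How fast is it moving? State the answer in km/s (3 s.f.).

r = 6371 + 1093 = 7464.0 km = 7.4640×10⁶ m.
For a circular orbit v = √(μ/r) = √(3.986×10¹⁴ / 7.464×10⁶) = √(5.340×10⁷) = 7308 m/s.
That is 7.308 km/s.

v ≈ 7.31 km/s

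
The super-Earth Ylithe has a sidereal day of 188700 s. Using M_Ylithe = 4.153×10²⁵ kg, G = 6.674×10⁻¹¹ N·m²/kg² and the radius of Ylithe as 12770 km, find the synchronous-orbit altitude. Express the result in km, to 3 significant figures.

μ = GM = 6.674×10⁻¹¹ × 4.153×10²⁵ = 2.772×10¹⁵ m³/s².
A synchronous orbit has period T, so by Kepler's third law a = (μT²/4π²)^(1/3).
μT²/4π² = 2.772×10¹⁵ × (1.887×10⁵)² / 39.48 = 2.500×10²⁴ m³.
a = 1.357×10⁸ m = 1.3572×10⁵ km.
Altitude h = a − R = 1.3572×10⁵ − 12770 = 1.2295×10⁵ km.

h_sync ≈ 1.23×10⁵ km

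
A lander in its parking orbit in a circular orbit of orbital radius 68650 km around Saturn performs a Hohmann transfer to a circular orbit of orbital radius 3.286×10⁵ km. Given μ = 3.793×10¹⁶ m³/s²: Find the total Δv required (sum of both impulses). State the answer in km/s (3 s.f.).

r₁ = 68650 km = 6.865×10⁷ m.
r₂ = 3.286×10⁵ km = 3.286×10⁸ m.
Transfer ellipse a_t = (r₁ + r₂)/2 = 1.986×10⁸ m.
At r₁: circular v_c1 = √(μ/r₁) = 23510 m/s; transfer-perikrone v_p = √[μ(2/r₁ − 1/a_t)] = 30230 m/s.
Δv₁ = v_p − v_c1 = 6728 m/s.
At r₂: circular v_c2 = √(μ/r₂) = 10740 m/s; transfer-apokrone v_a = √[μ(2/r₂ − 1/a_t)] = 6316 m/s.
Δv₂ = v_c2 − v_a = 4428 m/s.
Total Δv = Δv₁ + Δv₂ = 11160 m/s = 11.16 km/s.

Δv_total ≈ 11.2 km/s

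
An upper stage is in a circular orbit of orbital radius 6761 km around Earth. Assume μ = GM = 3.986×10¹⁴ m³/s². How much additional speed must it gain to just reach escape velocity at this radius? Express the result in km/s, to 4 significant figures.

Δv ≈ 3.180 km/s

r = 6761 km = 6.761×10⁶ m.
Circular speed v_c = √(μ/r) = 7678 m/s.
Escape speed v_esc = √(2μ/r) = √2 × v_c = 10860 m/s.
Δv = v_esc − v_c = 3180 m/s = 3.180 km/s.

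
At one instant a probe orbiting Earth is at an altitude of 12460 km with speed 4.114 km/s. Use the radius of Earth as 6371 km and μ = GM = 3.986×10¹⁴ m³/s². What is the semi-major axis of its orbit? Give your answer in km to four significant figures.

a ≈ 15690 km

r = 6371 + 12460 = 18831 km = 1.883×10⁷ m.
Specific orbital energy ε = v²/2 − μ/r = (4114)²/2 − 3.986×10¹⁴/1.883×10⁷ = -1.270×10⁷ J/kg.
Since ε = −μ/(2a), a = −μ/(2ε) = 1.569×10⁷ m = 15687 km.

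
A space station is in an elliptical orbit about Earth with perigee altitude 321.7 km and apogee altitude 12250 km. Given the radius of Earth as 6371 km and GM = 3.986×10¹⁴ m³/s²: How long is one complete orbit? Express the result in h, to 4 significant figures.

r_p = 6371 + 321.7 = 6692.7 km = 6.6927×10⁶ m.
r_a = 6371 + 12250 = 18621 km = 1.8621×10⁷ m.
Semi-major axis a = (r_p + r_a)/2 = (6692.7 + 18621)/2 = 12657 km = 1.266×10⁷ m.
By Kepler's third law T = 2π√(a³/μ) = 2π × 2.255×10³ = 1.417×10⁴ s.
= 3.936 h.

T ≈ 3.936 h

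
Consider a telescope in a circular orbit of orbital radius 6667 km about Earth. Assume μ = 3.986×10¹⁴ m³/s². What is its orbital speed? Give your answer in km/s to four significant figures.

r = 6667 km = 6.667×10⁶ m.
For a circular orbit v = √(μ/r) = √(3.986×10¹⁴ / 6.667×10⁶) = √(5.979×10⁷) = 7732 m/s.
That is 7.732 km/s.

v ≈ 7.732 km/s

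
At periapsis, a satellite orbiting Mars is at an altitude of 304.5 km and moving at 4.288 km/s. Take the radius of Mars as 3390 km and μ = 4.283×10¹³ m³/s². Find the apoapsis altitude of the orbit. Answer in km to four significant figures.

apoapsis altitude ≈ 10770 km

r_p = 3390 + 304.5 = 3694.5 km = 3.694×10⁶ m.
Specific energy ε = v²/2 − μ/r = -2.399×10⁶ J/kg, so a = −μ/(2ε) = 8.925×10⁶ m.
The apsides satisfy r_p + r_a = 2a, so the apoapsis radius is 2a − r_p = 1.416×10⁷ m = 14156 km.
Apoapsis altitude = 14156 − 3390 = 10766 km.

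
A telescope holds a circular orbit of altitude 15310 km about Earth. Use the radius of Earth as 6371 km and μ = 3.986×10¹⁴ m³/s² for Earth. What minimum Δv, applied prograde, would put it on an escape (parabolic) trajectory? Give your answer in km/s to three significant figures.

Δv ≈ 1.78 km/s

r = 6371 + 15310 = 21681 km = 2.1681×10⁷ m.
Circular speed v_c = √(μ/r) = 4288 m/s.
Escape speed v_esc = √(2μ/r) = √2 × v_c = 6064 m/s.
Δv = v_esc − v_c = 1776 m/s = 1.776 km/s.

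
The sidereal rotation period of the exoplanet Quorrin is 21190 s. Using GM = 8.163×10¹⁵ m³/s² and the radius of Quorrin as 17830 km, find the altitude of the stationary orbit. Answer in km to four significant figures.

h_sync ≈ 27450 km

A synchronous orbit has period T, so by Kepler's third law a = (μT²/4π²)^(1/3).
μT²/4π² = 8.163×10¹⁵ × (2.119×10⁴)² / 39.48 = 9.284×10²² m³.
a = 4.528×10⁷ m = 45281 km.
Altitude h = a − R = 45281 − 17830 = 27451 km.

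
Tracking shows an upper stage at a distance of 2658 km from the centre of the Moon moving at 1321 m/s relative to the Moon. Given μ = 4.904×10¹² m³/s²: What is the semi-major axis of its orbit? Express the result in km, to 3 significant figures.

r = 2.658×10⁶ m.
Specific orbital energy ε = v²/2 − μ/r = (1321)²/2 − 4.904×10¹²/2.658×10⁶ = -9.725×10⁵ J/kg.
Since ε = −μ/(2a), a = −μ/(2ε) = 2.521×10⁶ m = 2521.4 km.

a ≈ 2520 km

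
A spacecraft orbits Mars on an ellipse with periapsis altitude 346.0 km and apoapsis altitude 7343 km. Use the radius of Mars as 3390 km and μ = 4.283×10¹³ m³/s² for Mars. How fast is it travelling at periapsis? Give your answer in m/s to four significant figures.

r_p = 3390 + 346.0 = 3736.0 km = 3.7360×10⁶ m.
r_a = 3390 + 7343 = 10733 km = 1.0733×10⁷ m.
Semi-major axis a = (r_p + r_a)/2 = 7234.5 km = 7.234×10⁶ m.
Vis-viva: v² = μ(2/r − 1/a) = 4.283×10¹³ × (5.353×10⁻⁷ − 1.382×10⁻⁷) = 1.701×10⁷ m²/s².
v = 4124 m/s.

v ≈ 4124 m/s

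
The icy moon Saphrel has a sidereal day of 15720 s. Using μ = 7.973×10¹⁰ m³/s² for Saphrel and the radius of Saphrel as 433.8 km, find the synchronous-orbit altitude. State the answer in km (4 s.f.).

A synchronous orbit has period T, so by Kepler's third law a = (μT²/4π²)^(1/3).
μT²/4π² = 7.973×10¹⁰ × (1.572×10⁴)² / 39.48 = 4.991×10¹⁷ m³.
a = 7.932×10⁵ m = 793.21 km.
Altitude h = a − R = 793.21 − 433.8 = 359.41 km.

h_sync ≈ 359.4 km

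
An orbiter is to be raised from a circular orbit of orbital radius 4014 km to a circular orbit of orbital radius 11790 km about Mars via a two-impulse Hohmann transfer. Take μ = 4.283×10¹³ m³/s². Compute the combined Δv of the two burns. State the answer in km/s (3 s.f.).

r₁ = 4014 km = 4.014×10⁶ m.
r₂ = 11790 km = 1.179×10⁷ m.
Transfer ellipse a_t = (r₁ + r₂)/2 = 7.902×10⁶ m.
At r₁: circular v_c1 = √(μ/r₁) = 3267 m/s; transfer-periapsis v_p = √[μ(2/r₁ − 1/a_t)] = 3990 m/s.
Δv₁ = v_p − v_c1 = 723.5 m/s.
At r₂: circular v_c2 = √(μ/r₂) = 1906 m/s; transfer-apoapsis v_a = √[μ(2/r₂ − 1/a_t)] = 1358 m/s.
Δv₂ = v_c2 − v_a = 547.5 m/s.
Total Δv = Δv₁ + Δv₂ = 1271 m/s = 1.271 km/s.

Δv_total ≈ 1.27 km/s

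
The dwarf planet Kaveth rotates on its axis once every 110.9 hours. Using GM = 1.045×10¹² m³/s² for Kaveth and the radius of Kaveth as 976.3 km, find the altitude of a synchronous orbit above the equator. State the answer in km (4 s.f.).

T = 110.9 hours = 3.992×10⁵ s.
A synchronous orbit has period T, so by Kepler's third law a = (μT²/4π²)^(1/3).
μT²/4π² = 1.045×10¹² × (3.992×10⁵)² / 39.48 = 4.219×10²¹ m³.
a = 1.616×10⁷ m = 16159 km.
Altitude h = a − R = 16159 − 976.3 = 15182 km.

h_sync ≈ 15180 km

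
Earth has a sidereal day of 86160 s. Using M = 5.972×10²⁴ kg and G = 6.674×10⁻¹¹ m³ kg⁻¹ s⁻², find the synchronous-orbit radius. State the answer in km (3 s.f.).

r_sync ≈ 42200 km

μ = GM = 6.674×10⁻¹¹ × 5.972×10²⁴ = 3.986×10¹⁴ m³/s².
A synchronous orbit has period T, so by Kepler's third law a = (μT²/4π²)^(1/3).
μT²/4π² = 3.986×10¹⁴ × (8.616×10⁴)² / 39.48 = 7.495×10²² m³.
a = 4.216×10⁷ m = 42162 km.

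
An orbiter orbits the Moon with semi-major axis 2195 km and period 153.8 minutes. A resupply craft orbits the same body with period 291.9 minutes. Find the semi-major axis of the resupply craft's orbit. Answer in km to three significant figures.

a₂ ≈ 3360 km

Kepler's third law: a³ ∝ T², so a₂ = a₁ (T₂/T₁)^(2/3).
T₂/T₁ = 1.898, (T₂/T₁)^(2/3) = 1.533.
a₂ = 2195 × 1.533 = 3365 km.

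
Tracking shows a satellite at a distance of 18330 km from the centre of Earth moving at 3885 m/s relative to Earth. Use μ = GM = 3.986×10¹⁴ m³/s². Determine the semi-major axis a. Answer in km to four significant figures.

a ≈ 14040 km

r = 1.833×10⁷ m.
Vis-viva rearranged: 1/a = 2/r − v²/μ = 1.091×10⁻⁷ − 3.787×10⁻⁸ = 7.125×10⁻⁸ m⁻¹.
a = 1.404×10⁷ m = 14036 km.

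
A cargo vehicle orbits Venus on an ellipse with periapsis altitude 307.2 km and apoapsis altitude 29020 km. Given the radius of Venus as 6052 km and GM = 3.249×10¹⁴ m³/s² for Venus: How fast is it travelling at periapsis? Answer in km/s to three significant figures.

r_p = 6052 + 307.2 = 6359.2 km = 6.3592×10⁶ m.
r_a = 6052 + 29020 = 35072 km = 3.5072×10⁷ m.
Semi-major axis a = (r_p + r_a)/2 = 20716 km = 2.072×10⁷ m.
Vis-viva: v² = μ(2/r − 1/a) = 3.249×10¹⁴ × (3.145×10⁻⁷ − 4.827×10⁻⁸) = 8.650×10⁷ m²/s².
v = 9300 m/s = 9.300 km/s.

v ≈ 9.30 km/s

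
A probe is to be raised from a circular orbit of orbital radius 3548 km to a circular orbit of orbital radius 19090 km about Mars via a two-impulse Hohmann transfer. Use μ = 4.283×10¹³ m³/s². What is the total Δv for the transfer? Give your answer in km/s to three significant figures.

r₁ = 3548 km = 3.548×10⁶ m.
r₂ = 19090 km = 1.909×10⁷ m.
Transfer ellipse a_t = (r₁ + r₂)/2 = 1.132×10⁷ m.
At r₁: circular v_c1 = √(μ/r₁) = 3474 m/s; transfer-periapsis v_p = √[μ(2/r₁ − 1/a_t)] = 4512 m/s.
Δv₁ = v_p − v_c1 = 1038 m/s.
At r₂: circular v_c2 = √(μ/r₂) = 1498 m/s; transfer-apoapsis v_a = √[μ(2/r₂ − 1/a_t)] = 838.6 m/s.
Δv₂ = v_c2 − v_a = 659.3 m/s.
Total Δv = Δv₁ + Δv₂ = 1697 m/s = 1.697 km/s.

Δv_total ≈ 1.70 km/s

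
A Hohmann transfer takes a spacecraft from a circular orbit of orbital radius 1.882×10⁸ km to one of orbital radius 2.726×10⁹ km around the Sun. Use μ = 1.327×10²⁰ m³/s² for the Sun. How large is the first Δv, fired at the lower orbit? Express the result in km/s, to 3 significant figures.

r₁ = 1.882×10⁸ km = 1.882×10¹¹ m.
r₂ = 2.726×10⁹ km = 2.726×10¹² m.
Transfer ellipse a_t = (r₁ + r₂)/2 = 1.457×10¹² m.
At r₁: circular v_c1 = √(μ/r₁) = 26550 m/s; transfer-perihelion v_p = √[μ(2/r₁ − 1/a_t)] = 36320 m/s.
Δv₁ = v_p − v_c1 = 9766 m/s.
= 9.766 km/s.

Δv ≈ 9.77 km/s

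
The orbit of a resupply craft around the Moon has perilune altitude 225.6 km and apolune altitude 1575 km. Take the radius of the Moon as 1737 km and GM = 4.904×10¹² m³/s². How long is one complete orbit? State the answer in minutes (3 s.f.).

T ≈ 203 minutes

r_p = 1737 + 225.6 = 1962.6 km = 1.9626×10⁶ m.
r_a = 1737 + 1575 = 3312.0 km = 3.3120×10⁶ m.
Semi-major axis a = (r_p + r_a)/2 = (1962.6 + 3312.0)/2 = 2637.3 km = 2.637×10⁶ m.
By Kepler's third law T = 2π√(a³/μ) = 2π × 1.934×10³ = 1.215×10⁴ s.
= 202.5 minutes.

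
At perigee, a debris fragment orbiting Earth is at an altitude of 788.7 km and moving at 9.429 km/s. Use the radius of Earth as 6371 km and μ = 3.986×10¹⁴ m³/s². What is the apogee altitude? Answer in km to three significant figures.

r_p = 6371 + 788.7 = 7159.7 km = 7.160×10⁶ m.
Specific energy ε = v²/2 − μ/r = -1.122×10⁷ J/kg, so a = −μ/(2ε) = 1.776×10⁷ m.
The apsides satisfy r_p + r_a = 2a, so the apogee radius is 2a − r_p = 2.837×10⁷ m = 28367 km.
Apogee altitude = 28367 − 6371 = 21996 km.

apogee altitude ≈ 22000 km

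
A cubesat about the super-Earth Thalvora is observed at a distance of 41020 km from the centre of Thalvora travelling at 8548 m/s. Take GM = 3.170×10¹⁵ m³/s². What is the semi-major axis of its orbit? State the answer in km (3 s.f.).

r = 4.102×10⁷ m.
Vis-viva rearranged: 1/a = 2/r − v²/μ = 4.876×10⁻⁸ − 2.305×10⁻⁸ = 2.571×10⁻⁸ m⁻¹.
a = 3.890×10⁷ m = 38900 km.

a ≈ 38900 km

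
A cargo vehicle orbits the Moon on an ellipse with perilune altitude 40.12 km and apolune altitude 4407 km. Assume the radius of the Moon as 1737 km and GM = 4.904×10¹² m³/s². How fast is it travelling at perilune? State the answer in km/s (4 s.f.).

v ≈ 2.069 km/s

r_p = 1737 + 40.12 = 1777.1 km = 1.7771×10⁶ m.
r_a = 1737 + 4407 = 6144.0 km = 6.1440×10⁶ m.
Semi-major axis a = (r_p + r_a)/2 = 3960.6 km = 3.961×10⁶ m.
Vis-viva: v² = μ(2/r − 1/a) = 4.904×10¹² × (1.125×10⁻⁶ − 2.525×10⁻⁷) = 4.281×10⁶ m²/s².
v = 2069 m/s = 2.069 km/s.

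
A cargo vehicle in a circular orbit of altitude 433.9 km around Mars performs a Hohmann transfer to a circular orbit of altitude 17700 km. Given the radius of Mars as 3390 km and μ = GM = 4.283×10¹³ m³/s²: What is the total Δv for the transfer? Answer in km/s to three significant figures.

r₁ = 3390 + 433.9 = 3823.9 km = 3.8239×10⁶ m.
r₂ = 3390 + 17700 = 21090 km = 2.1090×10⁷ m.
Transfer ellipse a_t = (r₁ + r₂)/2 = 1.246×10⁷ m.
At r₁: circular v_c1 = √(μ/r₁) = 3347 m/s; transfer-periapsis v_p = √[μ(2/r₁ − 1/a_t)] = 4355 m/s.
Δv₁ = v_p − v_c1 = 1008 m/s.
At r₂: circular v_c2 = √(μ/r₂) = 1425 m/s; transfer-apoapsis v_a = √[μ(2/r₂ − 1/a_t)] = 789.6 m/s.
Δv₂ = v_c2 − v_a = 635.5 m/s.
Total Δv = Δv₁ + Δv₂ = 1643 m/s = 1.643 km/s.

Δv_total ≈ 1.64 km/s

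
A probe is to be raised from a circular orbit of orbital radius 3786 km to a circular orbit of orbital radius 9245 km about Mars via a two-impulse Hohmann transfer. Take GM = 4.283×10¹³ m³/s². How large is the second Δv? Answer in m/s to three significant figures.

Δv ≈ 512 m/s

r₁ = 3786 km = 3.786×10⁶ m.
r₂ = 9245 km = 9.245×10⁶ m.
Transfer ellipse a_t = (r₁ + r₂)/2 = 6.516×10⁶ m.
At r₁: circular v_c1 = √(μ/r₁) = 3363 m/s; transfer-periapsis v_p = √[μ(2/r₁ − 1/a_t)] = 4006 m/s.
At r₂: circular v_c2 = √(μ/r₂) = 2152 m/s; transfer-apoapsis v_a = √[μ(2/r₂ − 1/a_t)] = 1641 m/s.
Δv₂ = v_c2 − v_a = 511.7 m/s.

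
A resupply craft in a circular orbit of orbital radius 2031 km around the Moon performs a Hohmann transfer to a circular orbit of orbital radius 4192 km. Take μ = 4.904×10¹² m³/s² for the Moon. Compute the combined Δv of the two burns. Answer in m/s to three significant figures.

r₁ = 2031 km = 2.031×10⁶ m.
r₂ = 4192 km = 4.192×10⁶ m.
Transfer ellipse a_t = (r₁ + r₂)/2 = 3.112×10⁶ m.
At r₁: circular v_c1 = √(μ/r₁) = 1554 m/s; transfer-perilune v_p = √[μ(2/r₁ − 1/a_t)] = 1804 m/s.
Δv₁ = v_p − v_c1 = 249.7 m/s.
At r₂: circular v_c2 = √(μ/r₂) = 1082 m/s; transfer-apolune v_a = √[μ(2/r₂ − 1/a_t)] = 873.8 m/s.
Δv₂ = v_c2 − v_a = 207.7 m/s.
Total Δv = Δv₁ + Δv₂ = 457.5 m/s.

Δv_total ≈ 457 m/s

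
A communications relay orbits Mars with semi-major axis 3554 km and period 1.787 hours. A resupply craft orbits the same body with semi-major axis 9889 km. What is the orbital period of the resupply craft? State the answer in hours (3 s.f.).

Kepler's third law: T² ∝ a³, so T₂ = T₁ (a₂/a₁)^(3/2).
a₂/a₁ = 2.782, (a₂/a₁)^(3/2) = 4.641.
T₂ = 1.787 × 4.641 = 8.294 hours.

T₂ ≈ 8.29 hours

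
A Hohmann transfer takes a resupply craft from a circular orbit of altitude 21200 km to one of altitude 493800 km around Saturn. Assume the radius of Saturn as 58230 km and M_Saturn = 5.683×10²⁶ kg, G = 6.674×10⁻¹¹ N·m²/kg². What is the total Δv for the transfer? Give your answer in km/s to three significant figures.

Δv_total ≈ 11.2 km/s

μ = GM = 6.674×10⁻¹¹ × 5.683×10²⁶ = 3.793×10¹⁶ m³/s².
r₁ = 58230 + 21200 = 79430 km = 7.9430×10⁷ m.
r₂ = 58230 + 493800 = 552030 km = 5.5203×10⁸ m.
Transfer ellipse a_t = (r₁ + r₂)/2 = 3.157×10⁸ m.
At r₁: circular v_c1 = √(μ/r₁) = 21850 m/s; transfer-perikrone v_p = √[μ(2/r₁ − 1/a_t)] = 28890 m/s.
Δv₁ = v_p − v_c1 = 7042 m/s.
At r₂: circular v_c2 = √(μ/r₂) = 8289 m/s; transfer-apokrone v_a = √[μ(2/r₂ − 1/a_t)] = 4158 m/s.
Δv₂ = v_c2 − v_a = 4131 m/s.
Total Δv = Δv₁ + Δv₂ = 11170 m/s = 11.17 km/s.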